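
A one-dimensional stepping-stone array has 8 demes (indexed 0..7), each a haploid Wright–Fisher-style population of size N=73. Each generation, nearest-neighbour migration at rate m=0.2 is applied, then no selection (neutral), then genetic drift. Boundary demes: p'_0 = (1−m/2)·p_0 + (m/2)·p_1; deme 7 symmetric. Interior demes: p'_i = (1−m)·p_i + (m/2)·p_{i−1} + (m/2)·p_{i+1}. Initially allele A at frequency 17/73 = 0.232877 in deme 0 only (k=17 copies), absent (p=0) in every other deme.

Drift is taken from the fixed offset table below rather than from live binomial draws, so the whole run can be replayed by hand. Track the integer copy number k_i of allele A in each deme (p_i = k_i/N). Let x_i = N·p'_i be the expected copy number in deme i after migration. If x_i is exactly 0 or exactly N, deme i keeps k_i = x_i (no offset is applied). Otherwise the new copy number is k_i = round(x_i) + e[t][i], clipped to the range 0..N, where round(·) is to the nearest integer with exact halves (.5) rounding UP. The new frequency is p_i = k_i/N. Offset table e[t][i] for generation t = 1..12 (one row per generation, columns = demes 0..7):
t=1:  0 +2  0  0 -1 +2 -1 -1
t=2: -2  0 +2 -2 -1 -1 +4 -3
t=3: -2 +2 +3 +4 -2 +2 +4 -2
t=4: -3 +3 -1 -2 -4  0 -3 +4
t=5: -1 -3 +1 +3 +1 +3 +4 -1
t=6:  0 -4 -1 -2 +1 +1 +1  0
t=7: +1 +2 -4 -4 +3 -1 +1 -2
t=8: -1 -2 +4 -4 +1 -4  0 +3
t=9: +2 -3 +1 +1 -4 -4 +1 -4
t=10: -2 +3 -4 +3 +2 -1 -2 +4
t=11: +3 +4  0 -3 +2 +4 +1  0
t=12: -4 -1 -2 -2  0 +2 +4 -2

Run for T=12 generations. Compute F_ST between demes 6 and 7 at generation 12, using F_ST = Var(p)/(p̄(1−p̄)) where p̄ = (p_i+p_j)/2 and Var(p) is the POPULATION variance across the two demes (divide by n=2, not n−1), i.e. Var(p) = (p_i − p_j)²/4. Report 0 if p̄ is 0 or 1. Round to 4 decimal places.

0.0145

t=0: k=[17 0 0 0 0 0 0 0]
t=1: x=[15.3000 1.7000 0.0000 0.0000 0.0000 0.0000 0.0000 0.0000] k=[15 4 0 0 0 0 0 0]
t=2: x=[13.9000 4.7000 0.4000 0.0000 0.0000 0.0000 0.0000 0.0000] k=[12 5 2 0 0 0 0 0]
t=3: x=[11.3000 5.4000 2.1000 0.2000 0.0000 0.0000 0.0000 0.0000] k=[9 7 5 4 0 0 0 0]
t=4: x=[8.8000 7.0000 5.1000 3.7000 0.4000 0.0000 0.0000 0.0000] k=[6 10 4 2 0 0 0 0]
t=5: x=[6.4000 9.0000 4.4000 2.0000 0.2000 0.0000 0.0000 0.0000] k=[5 6 5 5 1 0 0 0]
t=6: x=[5.1000 5.8000 5.1000 4.6000 1.3000 0.1000 0.0000 0.0000] k=[5 2 4 3 2 1 0 0]
t=7: x=[4.7000 2.5000 3.7000 3.0000 2.0000 1.0000 0.1000 0.0000] k=[6 5 0 0 5 0 1 0]
t=8: x=[5.9000 4.6000 0.5000 0.5000 4.0000 0.6000 0.8000 0.1000] k=[5 3 5 0 5 0 1 3]
t=9: x=[4.8000 3.4000 4.3000 1.0000 4.0000 0.6000 1.1000 2.8000] k=[7 0 5 2 0 0 2 0]
t=10: x=[6.3000 1.2000 4.2000 2.1000 0.2000 0.2000 1.6000 0.2000] k=[4 4 0 5 2 0 0 4]
t=11: x=[4.0000 3.6000 0.9000 4.2000 2.1000 0.2000 0.4000 3.6000] k=[7 8 1 1 4 4 1 4]
t=12: x=[7.1000 7.2000 1.7000 1.3000 3.7000 3.7000 1.6000 3.7000] k=[3 6 0 0 4 6 6 2]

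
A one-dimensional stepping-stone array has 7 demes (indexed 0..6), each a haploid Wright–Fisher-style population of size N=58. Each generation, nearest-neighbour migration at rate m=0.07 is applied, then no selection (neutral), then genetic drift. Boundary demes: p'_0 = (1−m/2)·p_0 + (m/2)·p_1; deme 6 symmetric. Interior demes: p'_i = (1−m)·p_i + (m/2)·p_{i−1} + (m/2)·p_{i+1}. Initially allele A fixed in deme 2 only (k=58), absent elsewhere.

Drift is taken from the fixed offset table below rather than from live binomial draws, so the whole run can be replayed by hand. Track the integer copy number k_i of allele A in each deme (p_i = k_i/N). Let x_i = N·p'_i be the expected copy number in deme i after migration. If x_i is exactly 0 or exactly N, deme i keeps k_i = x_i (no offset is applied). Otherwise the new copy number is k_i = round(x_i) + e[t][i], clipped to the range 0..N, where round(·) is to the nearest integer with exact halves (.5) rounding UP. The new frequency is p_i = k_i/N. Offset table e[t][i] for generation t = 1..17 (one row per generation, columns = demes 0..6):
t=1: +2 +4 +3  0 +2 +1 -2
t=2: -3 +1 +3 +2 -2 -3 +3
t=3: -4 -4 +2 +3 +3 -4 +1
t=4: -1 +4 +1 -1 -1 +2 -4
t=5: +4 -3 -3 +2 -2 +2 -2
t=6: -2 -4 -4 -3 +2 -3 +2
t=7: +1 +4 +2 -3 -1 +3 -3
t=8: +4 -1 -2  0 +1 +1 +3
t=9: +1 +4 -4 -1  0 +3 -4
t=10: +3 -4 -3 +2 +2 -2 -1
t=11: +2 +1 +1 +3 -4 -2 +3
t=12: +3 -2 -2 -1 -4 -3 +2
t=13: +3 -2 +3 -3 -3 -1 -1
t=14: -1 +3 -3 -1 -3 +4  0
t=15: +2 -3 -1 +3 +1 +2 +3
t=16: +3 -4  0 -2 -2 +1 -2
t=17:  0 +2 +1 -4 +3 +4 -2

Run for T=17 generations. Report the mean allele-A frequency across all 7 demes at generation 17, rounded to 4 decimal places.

t=0: k=[0 0 58 0 0 0 0]
t=1: x=[0.0000 2.0300 53.9400 2.0300 0.0000 0.0000 0.0000] k=[0 6 57 2 0 0 0]
t=2: x=[0.2100 7.5750 53.2900 3.8550 0.0700 0.0000 0.0000] k=[0 9 56 6 0 0 0]
t=3: x=[0.3150 10.3300 52.6050 7.5400 0.2100 0.0000 0.0000] k=[0 6 55 11 3 0 0]
t=4: x=[0.2100 7.5050 51.7450 12.2600 3.1750 0.1050 0.0000] k=[0 12 53 11 2 2 0]
t=5: x=[0.4200 13.0150 50.0950 12.1550 2.3150 1.9300 0.0700] k=[4 10 47 14 0 4 0]
t=6: x=[4.2100 11.0850 44.5500 14.6650 0.6300 3.7200 0.1400] k=[2 7 41 12 3 1 2]
t=7: x=[2.1750 8.0150 38.7950 12.7000 3.2450 1.1050 1.9650] k=[3 12 41 10 2 4 0]
t=8: x=[3.3150 12.7000 38.9000 10.8050 2.3500 3.7900 0.1400] k=[7 12 37 11 3 5 3]
t=9: x=[7.1750 12.7000 35.2150 11.6300 3.3500 4.8600 3.0700] k=[8 17 31 11 3 8 0]
t=10: x=[8.3150 17.1750 29.8100 11.4200 3.4550 7.5450 0.2800] k=[11 13 27 13 5 6 0]
t=11: x=[11.0700 13.4200 26.0200 13.2100 5.3150 5.7550 0.2100] k=[13 14 27 16 1 4 3]
t=12: x=[13.0350 14.4200 26.1600 15.8600 1.6300 3.8600 3.0350] k=[16 12 24 15 0 1 5]
t=13: x=[15.8600 12.5600 23.2650 14.7900 0.5600 1.1050 4.8600] k=[19 11 26 12 0 0 4]
t=14: x=[18.7200 11.8050 24.9850 12.0700 0.4200 0.1400 3.8600] k=[18 15 22 11 0 4 4]
t=15: x=[17.8950 15.3500 21.3700 11.0000 0.5250 3.8600 4.0000] k=[20 12 20 14 2 6 7]
t=16: x=[19.7200 12.5600 19.5100 13.7900 2.5600 5.8950 6.9650] k=[23 9 20 12 1 7 5]
t=17: x=[22.5100 9.8750 19.3350 11.8950 1.5950 6.7200 5.0700] k=[23 12 20 8 5 11 3]

0.2020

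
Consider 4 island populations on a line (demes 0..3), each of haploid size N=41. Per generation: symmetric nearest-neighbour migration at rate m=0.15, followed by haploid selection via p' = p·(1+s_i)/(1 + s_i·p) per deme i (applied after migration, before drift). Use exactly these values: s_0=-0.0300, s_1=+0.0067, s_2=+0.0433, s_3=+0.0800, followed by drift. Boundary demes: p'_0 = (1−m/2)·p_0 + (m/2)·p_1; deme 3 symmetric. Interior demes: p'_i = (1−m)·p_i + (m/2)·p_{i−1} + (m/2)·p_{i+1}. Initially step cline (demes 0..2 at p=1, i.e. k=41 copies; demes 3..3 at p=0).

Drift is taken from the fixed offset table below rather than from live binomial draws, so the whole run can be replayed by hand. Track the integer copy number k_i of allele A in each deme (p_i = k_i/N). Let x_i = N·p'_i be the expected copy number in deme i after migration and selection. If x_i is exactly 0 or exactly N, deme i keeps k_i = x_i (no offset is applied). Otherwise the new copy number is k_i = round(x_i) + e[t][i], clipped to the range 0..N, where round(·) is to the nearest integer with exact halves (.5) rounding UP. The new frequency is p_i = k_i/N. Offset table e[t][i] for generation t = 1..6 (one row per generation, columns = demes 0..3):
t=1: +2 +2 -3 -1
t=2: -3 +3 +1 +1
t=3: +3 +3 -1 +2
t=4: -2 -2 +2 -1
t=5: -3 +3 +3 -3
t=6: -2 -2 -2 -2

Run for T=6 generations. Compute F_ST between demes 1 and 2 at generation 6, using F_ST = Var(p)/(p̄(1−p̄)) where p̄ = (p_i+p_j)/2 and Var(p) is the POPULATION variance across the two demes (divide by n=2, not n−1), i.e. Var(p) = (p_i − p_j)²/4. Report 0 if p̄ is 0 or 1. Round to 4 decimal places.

t=0: k=[41 41 41 0]
t=1: x=[41.0000 41.0000 38.0434 3.3012] k=[41 41 35 2]
t=2: x=[41.0000 40.5530 33.2451 4.7912] k=[41 41 34 6]
t=3: x=[41.0000 40.4784 32.7089 8.6119] k=[41 41 32 11]
t=4: x=[41.0000 40.3294 31.4148 13.2557] k=[41 38 33 12]
t=5: x=[40.7681 37.8694 32.0989 14.2827] k=[38 41 35 11]
t=6: x=[38.1452 40.3294 33.9022 13.4872] k=[36 38 32 11]

0.0429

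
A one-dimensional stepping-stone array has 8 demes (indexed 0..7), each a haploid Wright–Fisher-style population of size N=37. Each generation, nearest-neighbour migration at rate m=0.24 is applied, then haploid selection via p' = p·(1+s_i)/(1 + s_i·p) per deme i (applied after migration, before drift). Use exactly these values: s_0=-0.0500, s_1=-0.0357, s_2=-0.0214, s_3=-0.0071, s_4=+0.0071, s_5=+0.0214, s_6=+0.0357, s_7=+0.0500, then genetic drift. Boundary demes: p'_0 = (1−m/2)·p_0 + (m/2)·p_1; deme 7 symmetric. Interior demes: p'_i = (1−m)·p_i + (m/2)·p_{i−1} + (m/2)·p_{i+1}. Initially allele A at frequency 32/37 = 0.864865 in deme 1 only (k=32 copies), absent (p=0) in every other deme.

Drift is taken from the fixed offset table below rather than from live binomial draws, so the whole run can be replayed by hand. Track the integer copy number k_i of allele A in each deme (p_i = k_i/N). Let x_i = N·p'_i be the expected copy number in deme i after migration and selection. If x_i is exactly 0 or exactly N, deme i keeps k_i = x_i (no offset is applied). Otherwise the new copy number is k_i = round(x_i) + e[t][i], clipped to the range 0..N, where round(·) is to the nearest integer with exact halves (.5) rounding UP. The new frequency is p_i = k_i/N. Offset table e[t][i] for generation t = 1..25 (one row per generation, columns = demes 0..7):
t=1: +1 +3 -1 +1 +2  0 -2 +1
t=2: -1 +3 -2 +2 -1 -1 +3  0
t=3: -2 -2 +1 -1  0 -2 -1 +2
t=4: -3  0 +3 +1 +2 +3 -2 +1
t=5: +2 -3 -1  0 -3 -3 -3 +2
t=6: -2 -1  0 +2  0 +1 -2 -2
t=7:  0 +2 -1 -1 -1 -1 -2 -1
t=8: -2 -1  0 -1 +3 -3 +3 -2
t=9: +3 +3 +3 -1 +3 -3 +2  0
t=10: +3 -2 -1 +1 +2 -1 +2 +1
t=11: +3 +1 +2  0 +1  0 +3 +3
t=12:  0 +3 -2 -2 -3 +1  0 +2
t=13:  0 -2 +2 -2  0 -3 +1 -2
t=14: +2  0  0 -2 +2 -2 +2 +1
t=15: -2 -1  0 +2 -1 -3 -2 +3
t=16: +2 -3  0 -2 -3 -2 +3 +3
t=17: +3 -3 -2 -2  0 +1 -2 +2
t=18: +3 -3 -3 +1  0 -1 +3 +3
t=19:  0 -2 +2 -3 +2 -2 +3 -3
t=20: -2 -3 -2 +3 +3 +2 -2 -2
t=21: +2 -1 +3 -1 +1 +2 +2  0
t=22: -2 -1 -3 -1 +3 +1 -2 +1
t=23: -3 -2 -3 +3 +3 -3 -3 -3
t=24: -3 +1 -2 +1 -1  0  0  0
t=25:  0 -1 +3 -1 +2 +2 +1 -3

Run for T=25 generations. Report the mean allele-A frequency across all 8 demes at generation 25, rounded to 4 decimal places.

0.1047

t=0: k=[0 32 0 0 0 0 0 0]
t=1: x=[3.6670 24.0153 3.7662 0.0000 0.0000 0.0000 0.0000 0.0000] k=[5 27 3 0 0 0 0 0]
t=2: x=[7.3337 21.1515 5.4192 0.3575 0.0000 0.0000 0.0000 0.0000] k=[6 24 3 2 0 0 0 0]
t=3: x=[7.8384 18.9842 5.3010 1.8673 0.2417 0.0000 0.0000 0.0000] k=[6 17 6 1 0 0 0 0]
t=4: x=[7.0235 14.0419 6.6019 1.4699 0.1208 0.0000 0.0000 0.0000] k=[4 14 10 2 2 0 0 0]
t=5: x=[4.9750 12.0231 9.3679 2.9407 1.7719 0.2451 0.0000 0.0000] k=[7 9 8 3 0 0 0 0]
t=6: x=[6.9460 8.4016 7.3912 3.2190 0.3625 0.0000 0.0000 0.0000] k=[5 7 7 5 0 0 0 0]
t=7: x=[5.0135 6.5615 6.6413 4.6112 0.6042 0.0000 0.0000 0.0000] k=[5 9 6 4 0 0 0 0]
t=8: x=[5.2448 7.9311 6.0103 3.7360 0.4834 0.0000 0.0000 0.0000] k=[3 7 6 3 3 0 0 0]
t=9: x=[3.3216 6.2099 5.6556 3.3383 2.6574 0.3676 0.0000 0.0000] k=[6 9 9 2 6 0 0 0]
t=10: x=[6.0944 8.4016 8.0232 3.2985 4.8296 0.7351 0.0000 0.0000] k=[9 6 7 4 7 0 0 0]
t=11: x=[8.3050 6.2880 6.4046 4.6907 5.8347 0.8576 0.0000 0.0000] k=[11 7 8 5 7 1 0 0]
t=12: x=[10.1381 7.3828 7.3912 5.5662 6.0758 1.6327 0.1243 0.0000] k=[10 10 5 4 3 3 0 0]
t=13: x=[9.6301 9.1474 5.3798 3.9747 3.1403 2.6924 0.3727 0.0000] k=[10 7 7 2 3 0 1 0]
t=14: x=[9.2789 7.1480 6.2863 2.7021 2.5367 0.4901 0.7866 0.1260] k=[11 7 6 1 5 0 3 1]
t=15: x=[10.1381 7.1480 5.4192 2.0661 3.9449 0.9800 2.4799 1.2998] k=[8 6 5 4 3 0 0 4]
t=16: x=[7.4501 5.9366 4.9072 3.9747 2.7781 0.3676 0.4969 3.6785] k=[9 3 5 2 0 0 3 7]
t=17: x=[7.9550 3.8333 4.3168 2.1058 0.2417 0.3676 3.2217 6.7862] k=[11 1 2 0 0 1 1 9]
t=18: x=[9.4349 2.2422 1.6064 0.2383 0.1208 0.8984 2.0261 8.3513] k=[12 0 0 1 0 0 5 11]
t=19: x=[10.1772 1.3905 0.1174 0.7547 0.1208 0.6126 5.2767 10.6461] k=[10 0 2 0 2 0 8 8]
t=20: x=[8.4606 1.3905 1.4888 0.4766 1.5303 1.2248 7.2421 8.3102] k=[6 0 0 3 5 3 5 6]
t=21: x=[5.0520 0.6948 0.3524 2.8611 4.5481 3.5473 5.0305 6.1253] k=[7 0 3 2 6 6 7 6]
t=22: x=[5.9011 1.1585 2.4697 2.5828 5.5533 6.2289 6.9560 6.3733] k=[4 0 0 2 9 7 5 7]
t=23: x=[3.3600 0.4631 0.2349 2.5828 7.9641 7.1210 5.6458 7.0337] k=[0 0 0 6 11 4 3 4]
t=24: x=[0.0000 0.0000 0.7049 5.8448 9.6102 4.8079 3.3452 4.0528] k=[0 0 0 7 9 5 3 4]
t=25: x=[0.0000 0.0000 0.8224 6.3624 8.3256 5.3360 3.4687 4.0528] k=[0 0 4 5 10 7 4 1]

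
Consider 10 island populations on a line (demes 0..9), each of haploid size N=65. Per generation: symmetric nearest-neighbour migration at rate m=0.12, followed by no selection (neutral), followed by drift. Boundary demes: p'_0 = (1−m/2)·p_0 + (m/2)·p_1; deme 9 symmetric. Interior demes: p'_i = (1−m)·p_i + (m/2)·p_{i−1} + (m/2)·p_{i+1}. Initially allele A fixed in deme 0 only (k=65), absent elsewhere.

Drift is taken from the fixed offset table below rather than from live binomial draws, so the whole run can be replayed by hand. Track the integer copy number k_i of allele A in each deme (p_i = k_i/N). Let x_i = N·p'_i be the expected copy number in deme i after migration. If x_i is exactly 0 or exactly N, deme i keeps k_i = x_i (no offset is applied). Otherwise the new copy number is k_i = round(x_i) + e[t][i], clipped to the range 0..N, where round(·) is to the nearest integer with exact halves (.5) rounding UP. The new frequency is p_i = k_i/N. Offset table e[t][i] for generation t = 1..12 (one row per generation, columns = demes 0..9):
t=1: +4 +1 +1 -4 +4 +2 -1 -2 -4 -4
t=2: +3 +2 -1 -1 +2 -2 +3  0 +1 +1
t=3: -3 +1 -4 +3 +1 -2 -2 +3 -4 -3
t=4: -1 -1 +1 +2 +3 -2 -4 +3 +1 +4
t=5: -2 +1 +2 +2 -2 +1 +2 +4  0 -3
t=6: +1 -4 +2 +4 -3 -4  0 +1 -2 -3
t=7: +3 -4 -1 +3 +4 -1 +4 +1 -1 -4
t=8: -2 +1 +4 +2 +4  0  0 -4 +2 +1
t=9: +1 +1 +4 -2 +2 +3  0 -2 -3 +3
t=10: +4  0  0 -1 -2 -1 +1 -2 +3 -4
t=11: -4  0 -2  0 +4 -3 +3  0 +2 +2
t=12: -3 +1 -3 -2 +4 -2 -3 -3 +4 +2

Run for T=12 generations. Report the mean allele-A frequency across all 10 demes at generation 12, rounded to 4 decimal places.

t=0: k=[65 0 0 0 0 0 0 0 0 0]
t=1: x=[61.1000 3.9000 0.0000 0.0000 0.0000 0.0000 0.0000 0.0000 0.0000 0.0000] k=[65 5 0 0 0 0 0 0 0 0]
t=2: x=[61.4000 8.3000 0.3000 0.0000 0.0000 0.0000 0.0000 0.0000 0.0000 0.0000] k=[64 10 0 0 0 0 0 0 0 0]
t=3: x=[60.7600 12.6400 0.6000 0.0000 0.0000 0.0000 0.0000 0.0000 0.0000 0.0000] k=[58 14 0 0 0 0 0 0 0 0]
t=4: x=[55.3600 15.8000 0.8400 0.0000 0.0000 0.0000 0.0000 0.0000 0.0000 0.0000] k=[54 15 2 0 0 0 0 0 0 0]
t=5: x=[51.6600 16.5600 2.6600 0.1200 0.0000 0.0000 0.0000 0.0000 0.0000 0.0000] k=[50 18 5 2 0 0 0 0 0 0]
t=6: x=[48.0800 19.1400 5.6000 2.0600 0.1200 0.0000 0.0000 0.0000 0.0000 0.0000] k=[49 15 8 6 0 0 0 0 0 0]
t=7: x=[46.9600 16.6200 8.3000 5.7600 0.3600 0.0000 0.0000 0.0000 0.0000 0.0000] k=[50 13 7 9 4 0 0 0 0 0]
t=8: x=[47.7800 14.8600 7.4800 8.5800 4.0600 0.2400 0.0000 0.0000 0.0000 0.0000] k=[46 16 11 11 8 0 0 0 0 0]
t=9: x=[44.2000 17.5000 11.3000 10.8200 7.7000 0.4800 0.0000 0.0000 0.0000 0.0000] k=[45 19 15 9 10 3 0 0 0 0]
t=10: x=[43.4400 20.3200 14.8800 9.4200 9.5200 3.2400 0.1800 0.0000 0.0000 0.0000] k=[47 20 15 8 8 2 1 0 0 0]
t=11: x=[45.3800 21.3200 14.8800 8.4200 7.6400 2.3000 1.0000 0.0600 0.0000 0.0000] k=[41 21 13 8 12 0 4 0 0 0]
t=12: x=[39.8000 21.7200 13.1800 8.5400 11.0400 0.9600 3.5200 0.2400 0.0000 0.0000] k=[37 23 10 7 15 0 1 0 0 0]

0.1431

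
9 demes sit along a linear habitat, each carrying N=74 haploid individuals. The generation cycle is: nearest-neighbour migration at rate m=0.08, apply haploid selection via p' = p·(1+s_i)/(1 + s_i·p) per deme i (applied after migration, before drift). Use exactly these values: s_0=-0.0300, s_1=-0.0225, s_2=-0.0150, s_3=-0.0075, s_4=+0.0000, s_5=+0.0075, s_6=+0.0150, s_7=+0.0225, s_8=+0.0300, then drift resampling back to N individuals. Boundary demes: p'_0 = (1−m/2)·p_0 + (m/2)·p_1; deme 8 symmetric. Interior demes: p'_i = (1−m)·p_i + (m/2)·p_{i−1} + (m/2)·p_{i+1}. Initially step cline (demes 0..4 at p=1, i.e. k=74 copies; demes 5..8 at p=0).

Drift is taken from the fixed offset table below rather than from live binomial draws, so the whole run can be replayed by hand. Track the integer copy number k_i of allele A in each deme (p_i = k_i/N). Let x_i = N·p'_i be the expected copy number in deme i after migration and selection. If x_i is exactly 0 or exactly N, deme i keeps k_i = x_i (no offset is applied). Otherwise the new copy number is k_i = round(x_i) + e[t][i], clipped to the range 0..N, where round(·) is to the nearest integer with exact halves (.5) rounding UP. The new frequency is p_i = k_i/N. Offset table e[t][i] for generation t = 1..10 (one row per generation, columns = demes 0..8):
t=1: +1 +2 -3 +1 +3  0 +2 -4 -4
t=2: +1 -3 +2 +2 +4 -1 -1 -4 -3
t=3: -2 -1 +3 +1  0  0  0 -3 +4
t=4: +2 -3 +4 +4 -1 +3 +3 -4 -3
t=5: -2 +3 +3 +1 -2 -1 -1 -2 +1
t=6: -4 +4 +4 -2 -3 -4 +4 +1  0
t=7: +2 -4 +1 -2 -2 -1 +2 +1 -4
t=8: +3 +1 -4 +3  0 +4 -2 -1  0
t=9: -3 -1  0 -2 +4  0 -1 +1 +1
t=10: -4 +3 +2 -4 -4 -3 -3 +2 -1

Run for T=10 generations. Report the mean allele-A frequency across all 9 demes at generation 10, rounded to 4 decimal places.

0.5390

t=0: k=[74 74 74 74 74 0 0 0 0]
t=1: x=[74.0000 74.0000 74.0000 74.0000 71.0400 2.9813 0.0000 0.0000 0.0000] k=[74 74 74 74 74 3 0 0 0]
t=2: x=[74.0000 74.0000 74.0000 74.0000 71.1600 5.7596 0.1218 0.0000 0.0000] k=[74 74 74 74 74 5 0 0 0]
t=3: x=[74.0000 74.0000 74.0000 74.0000 71.2400 7.6109 0.2030 0.0000 0.0000] k=[74 74 74 74 71 8 0 0 0]
t=4: x=[74.0000 74.0000 74.0000 73.8791 68.6000 10.2659 0.3248 0.0000 0.0000] k=[74 74 74 74 68 13 3 0 0]
t=5: x=[74.0000 74.0000 74.0000 73.7582 66.0400 14.8887 3.3270 0.1227 0.0000] k=[74 74 74 74 64 14 2 0 0]
t=6: x=[74.0000 74.0000 74.0000 73.5970 62.4000 15.6118 2.4348 0.0818 0.0000] k=[74 74 74 72 59 12 6 1 0]
t=7: x=[74.0000 74.0000 73.9188 71.5422 57.6400 13.7233 6.1231 1.1857 0.0412] k=[74 74 74 70 56 13 8 2 0]
t=8: x=[74.0000 74.0000 73.8376 69.5687 54.8400 14.6074 8.0664 2.2072 0.0824] k=[74 74 70 73 55 19 6 1 0]
t=9: x=[74.0000 73.8363 70.2262 72.1464 54.2800 20.0290 6.4066 1.1857 0.0412] k=[74 73 70 70 58 20 5 2 1]
t=10: x=[73.9588 72.8955 70.0641 69.4882 56.9600 21.0323 5.5560 2.1255 1.0707] k=[70 74 72 65 53 18 3 4 0]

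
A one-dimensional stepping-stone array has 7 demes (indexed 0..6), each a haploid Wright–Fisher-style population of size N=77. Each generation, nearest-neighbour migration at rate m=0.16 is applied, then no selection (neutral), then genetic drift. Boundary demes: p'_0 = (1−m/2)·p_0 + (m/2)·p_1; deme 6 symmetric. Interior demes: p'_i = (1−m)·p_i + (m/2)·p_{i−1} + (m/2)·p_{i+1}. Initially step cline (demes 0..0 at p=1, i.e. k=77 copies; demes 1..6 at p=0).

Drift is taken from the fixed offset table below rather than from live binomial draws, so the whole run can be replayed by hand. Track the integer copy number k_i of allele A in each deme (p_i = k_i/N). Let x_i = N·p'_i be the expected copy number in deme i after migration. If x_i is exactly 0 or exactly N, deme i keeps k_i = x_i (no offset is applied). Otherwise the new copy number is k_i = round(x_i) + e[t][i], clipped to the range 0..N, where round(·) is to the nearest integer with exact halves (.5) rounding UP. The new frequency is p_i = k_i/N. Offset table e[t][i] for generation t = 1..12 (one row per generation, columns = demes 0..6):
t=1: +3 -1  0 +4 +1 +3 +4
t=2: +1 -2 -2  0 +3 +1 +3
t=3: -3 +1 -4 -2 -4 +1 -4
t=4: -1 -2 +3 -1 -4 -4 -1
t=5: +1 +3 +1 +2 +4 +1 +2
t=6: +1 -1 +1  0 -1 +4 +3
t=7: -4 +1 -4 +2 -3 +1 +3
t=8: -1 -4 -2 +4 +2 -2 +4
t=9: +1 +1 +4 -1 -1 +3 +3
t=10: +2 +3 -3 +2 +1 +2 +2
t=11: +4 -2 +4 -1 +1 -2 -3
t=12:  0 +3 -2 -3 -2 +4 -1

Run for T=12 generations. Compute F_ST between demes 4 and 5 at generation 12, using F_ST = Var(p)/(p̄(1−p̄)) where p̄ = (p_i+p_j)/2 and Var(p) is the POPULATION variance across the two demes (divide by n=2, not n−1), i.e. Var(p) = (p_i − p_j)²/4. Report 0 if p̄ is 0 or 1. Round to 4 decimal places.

0.0111

t=0: k=[77 0 0 0 0 0 0]
t=1: x=[70.8400 6.1600 0.0000 0.0000 0.0000 0.0000 0.0000] k=[74 5 0 0 0 0 0]
t=2: x=[68.4800 10.1200 0.4000 0.0000 0.0000 0.0000 0.0000] k=[69 8 0 0 0 0 0]
t=3: x=[64.1200 12.2400 0.6400 0.0000 0.0000 0.0000 0.0000] k=[61 13 0 0 0 0 0]
t=4: x=[57.1600 15.8000 1.0400 0.0000 0.0000 0.0000 0.0000] k=[56 14 4 0 0 0 0]
t=5: x=[52.6400 16.5600 4.4800 0.3200 0.0000 0.0000 0.0000] k=[54 20 5 2 0 0 0]
t=6: x=[51.2800 21.5200 5.9600 2.0800 0.1600 0.0000 0.0000] k=[52 21 7 2 0 0 0]
t=7: x=[49.5200 22.3600 7.7200 2.2400 0.1600 0.0000 0.0000] k=[46 23 4 4 0 0 0]
t=8: x=[44.1600 23.3200 5.5200 3.6800 0.3200 0.0000 0.0000] k=[43 19 4 8 2 0 0]
t=9: x=[41.0800 19.7200 5.5200 7.2000 2.3200 0.1600 0.0000] k=[42 21 10 6 1 3 0]
t=10: x=[40.3200 21.8000 10.5600 5.9200 1.5600 2.6000 0.2400] k=[42 25 8 8 3 5 2]
t=11: x=[40.6400 25.0000 9.3600 7.6000 3.5600 4.6000 2.2400] k=[45 23 13 7 5 3 0]
t=12: x=[43.2400 23.9600 13.3200 7.3200 5.0000 2.9200 0.2400] k=[43 27 11 4 3 7 0]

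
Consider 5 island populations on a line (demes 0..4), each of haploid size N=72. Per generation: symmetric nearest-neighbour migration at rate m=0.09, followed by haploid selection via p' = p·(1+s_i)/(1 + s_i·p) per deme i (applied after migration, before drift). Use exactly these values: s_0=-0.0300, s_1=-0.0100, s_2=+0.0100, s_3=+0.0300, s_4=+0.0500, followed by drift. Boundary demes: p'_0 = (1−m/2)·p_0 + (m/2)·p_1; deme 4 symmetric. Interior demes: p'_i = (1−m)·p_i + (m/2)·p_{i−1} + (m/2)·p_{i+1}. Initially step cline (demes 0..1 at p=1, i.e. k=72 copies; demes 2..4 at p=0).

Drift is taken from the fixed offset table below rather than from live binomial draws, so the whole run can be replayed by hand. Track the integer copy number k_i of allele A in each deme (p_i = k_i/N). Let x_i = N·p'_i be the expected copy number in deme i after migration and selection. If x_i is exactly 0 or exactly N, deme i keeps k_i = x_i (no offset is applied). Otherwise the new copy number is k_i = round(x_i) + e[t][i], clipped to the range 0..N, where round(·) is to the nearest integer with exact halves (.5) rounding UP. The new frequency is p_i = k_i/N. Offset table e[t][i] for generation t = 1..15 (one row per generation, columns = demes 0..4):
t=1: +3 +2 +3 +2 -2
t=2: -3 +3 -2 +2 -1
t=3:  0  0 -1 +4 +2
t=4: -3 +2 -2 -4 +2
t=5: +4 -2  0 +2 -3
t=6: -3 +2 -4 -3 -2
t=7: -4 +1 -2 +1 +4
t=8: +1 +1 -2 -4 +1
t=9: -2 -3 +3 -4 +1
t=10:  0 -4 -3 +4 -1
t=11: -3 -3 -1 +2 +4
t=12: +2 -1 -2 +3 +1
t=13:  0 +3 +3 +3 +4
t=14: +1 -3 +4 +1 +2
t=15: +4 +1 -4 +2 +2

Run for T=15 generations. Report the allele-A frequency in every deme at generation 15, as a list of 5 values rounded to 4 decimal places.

t=0: k=[72 72 0 0 0]
t=1: x=[72.0000 68.7288 3.2709 0.0000 0.0000] k=[72 71 6 0 0]
t=2: x=[71.9536 68.0829 8.7311 0.2781 0.0000] k=[69 71 7 2 0]
t=3: x=[69.0037 67.9921 9.7385 2.1971 0.0945] k=[69 68 9 6 2]
t=4: x=[68.8649 65.3294 11.6166 6.1185 2.2855] k=[66 67 10 2 4]
t=5: x=[65.8765 64.3213 12.3062 2.5209 4.0944] k=[70 62 12 5 1]
t=6: x=[69.5695 60.0099 14.0472 5.2778 1.2380] k=[67 62 10 2 0]
t=7: x=[66.6255 59.7834 12.0797 2.3359 0.0945] k=[63 61 10 3 4]
t=8: x=[62.6653 58.6863 12.0797 3.4560 4.1414] k=[64 60 10 0 5]
t=9: x=[63.5965 57.8159 11.8985 0.6951 4.9972] k=[62 55 15 0 6]
t=10: x=[61.4129 53.3766 16.2499 0.9730 5.9927] k=[61 49 13 5 5]
t=11: x=[60.1618 47.7587 14.3741 5.5085 5.2318] k=[57 45 13 8 9]
t=12: x=[56.0856 43.9281 14.3289 8.4888 9.3446] k=[58 43 12 11 10]
t=13: x=[56.9659 42.1044 13.4585 11.2783 10.4742] k=[57 45 16 14 14]
t=14: x=[56.0856 44.0634 17.3457 14.4280 14.5585] k=[57 41 21 15 17]
t=15: x=[55.9025 40.6422 21.7809 15.7202 17.5494] k=[60 42 18 18 20]

[0.8333, 0.5833, 0.2500, 0.2500, 0.2778]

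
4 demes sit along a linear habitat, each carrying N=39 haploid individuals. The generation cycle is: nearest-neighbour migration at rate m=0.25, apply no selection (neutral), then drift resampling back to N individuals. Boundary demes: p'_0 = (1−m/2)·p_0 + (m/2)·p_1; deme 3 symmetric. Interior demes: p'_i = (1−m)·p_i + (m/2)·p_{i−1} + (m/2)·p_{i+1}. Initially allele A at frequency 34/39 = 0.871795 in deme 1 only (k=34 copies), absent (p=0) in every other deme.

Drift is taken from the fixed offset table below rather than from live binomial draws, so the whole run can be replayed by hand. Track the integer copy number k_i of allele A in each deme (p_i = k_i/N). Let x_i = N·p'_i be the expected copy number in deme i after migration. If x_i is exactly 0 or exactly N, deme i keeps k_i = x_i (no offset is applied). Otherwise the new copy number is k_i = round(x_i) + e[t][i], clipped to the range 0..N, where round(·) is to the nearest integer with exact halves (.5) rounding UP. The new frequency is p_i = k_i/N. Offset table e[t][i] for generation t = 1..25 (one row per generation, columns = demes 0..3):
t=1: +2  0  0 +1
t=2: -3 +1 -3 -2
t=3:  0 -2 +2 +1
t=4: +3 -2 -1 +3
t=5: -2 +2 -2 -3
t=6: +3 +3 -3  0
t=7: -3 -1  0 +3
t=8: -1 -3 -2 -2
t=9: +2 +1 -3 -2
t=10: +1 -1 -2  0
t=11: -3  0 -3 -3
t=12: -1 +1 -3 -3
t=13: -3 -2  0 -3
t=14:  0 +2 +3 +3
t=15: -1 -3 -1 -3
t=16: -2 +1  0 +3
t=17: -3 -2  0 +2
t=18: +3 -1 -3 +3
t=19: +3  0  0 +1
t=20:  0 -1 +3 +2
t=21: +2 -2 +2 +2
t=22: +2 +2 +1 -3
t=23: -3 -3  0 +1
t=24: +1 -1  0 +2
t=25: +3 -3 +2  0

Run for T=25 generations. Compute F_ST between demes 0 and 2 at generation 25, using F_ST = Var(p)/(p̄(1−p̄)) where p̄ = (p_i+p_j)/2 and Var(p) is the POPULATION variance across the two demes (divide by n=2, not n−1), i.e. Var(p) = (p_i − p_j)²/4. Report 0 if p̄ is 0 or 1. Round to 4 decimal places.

0.0000

t=0: k=[0 34 0 0]
t=1: x=[4.2500 25.5000 4.2500 0.0000] k=[6 26 4 0]
t=2: x=[8.5000 20.7500 6.2500 0.5000] k=[6 22 3 0]
t=3: x=[8.0000 17.6250 5.0000 0.3750] k=[8 16 7 1]
t=4: x=[9.0000 13.8750 7.3750 1.7500] k=[12 12 6 5]
t=5: x=[12.0000 11.2500 6.6250 5.1250] k=[10 13 5 2]
t=6: x=[10.3750 11.6250 5.6250 2.3750] k=[13 15 3 2]
t=7: x=[13.2500 13.2500 4.3750 2.1250] k=[10 12 4 5]
t=8: x=[10.2500 10.7500 5.1250 4.8750] k=[9 8 3 3]
t=9: x=[8.8750 7.5000 3.6250 3.0000] k=[11 9 1 1]
t=10: x=[10.7500 8.2500 2.0000 1.0000] k=[12 7 0 1]
t=11: x=[11.3750 6.7500 1.0000 0.8750] k=[8 7 0 0]
t=12: x=[7.8750 6.2500 0.8750 0.0000] k=[7 7 0 0]
t=13: x=[7.0000 6.1250 0.8750 0.0000] k=[4 4 1 0]
t=14: x=[4.0000 3.6250 1.2500 0.1250] k=[4 6 4 3]
t=15: x=[4.2500 5.5000 4.1250 3.1250] k=[3 3 3 0]
t=16: x=[3.0000 3.0000 2.6250 0.3750] k=[1 4 3 3]
t=17: x=[1.3750 3.5000 3.1250 3.0000] k=[0 2 3 5]
t=18: x=[0.2500 1.8750 3.1250 4.7500] k=[3 1 0 8]
t=19: x=[2.7500 1.1250 1.1250 7.0000] k=[6 1 1 8]
t=20: x=[5.3750 1.6250 1.8750 7.1250] k=[5 1 5 9]
t=21: x=[4.5000 2.0000 5.0000 8.5000] k=[7 0 7 11]
t=22: x=[6.1250 1.7500 6.6250 10.5000] k=[8 4 8 8]
t=23: x=[7.5000 5.0000 7.5000 8.0000] k=[5 2 8 9]
t=24: x=[4.6250 3.1250 7.3750 8.8750] k=[6 2 7 11]
t=25: x=[5.5000 3.1250 6.8750 10.5000] k=[9 0 9 11]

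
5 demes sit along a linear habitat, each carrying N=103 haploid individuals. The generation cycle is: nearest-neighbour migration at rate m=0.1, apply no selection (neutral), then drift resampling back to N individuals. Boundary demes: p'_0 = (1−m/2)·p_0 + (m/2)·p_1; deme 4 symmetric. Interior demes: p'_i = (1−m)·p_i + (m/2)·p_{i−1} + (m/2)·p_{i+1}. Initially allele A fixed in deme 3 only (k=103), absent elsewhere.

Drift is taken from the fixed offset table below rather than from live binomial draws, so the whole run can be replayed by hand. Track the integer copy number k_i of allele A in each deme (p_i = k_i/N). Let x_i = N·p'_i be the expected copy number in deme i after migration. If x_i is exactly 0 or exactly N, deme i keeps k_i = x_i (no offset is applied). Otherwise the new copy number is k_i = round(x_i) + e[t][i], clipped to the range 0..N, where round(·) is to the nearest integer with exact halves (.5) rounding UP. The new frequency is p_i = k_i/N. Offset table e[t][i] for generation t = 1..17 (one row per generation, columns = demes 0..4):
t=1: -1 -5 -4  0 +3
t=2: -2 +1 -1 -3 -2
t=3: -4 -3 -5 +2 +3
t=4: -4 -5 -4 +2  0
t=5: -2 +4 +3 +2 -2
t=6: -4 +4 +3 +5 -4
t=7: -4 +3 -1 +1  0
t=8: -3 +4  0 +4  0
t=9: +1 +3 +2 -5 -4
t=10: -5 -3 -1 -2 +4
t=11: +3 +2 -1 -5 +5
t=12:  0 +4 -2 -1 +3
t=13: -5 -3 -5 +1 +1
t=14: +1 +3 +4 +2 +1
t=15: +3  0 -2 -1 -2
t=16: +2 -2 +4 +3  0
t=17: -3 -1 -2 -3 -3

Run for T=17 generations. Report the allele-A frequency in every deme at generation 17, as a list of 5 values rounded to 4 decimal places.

t=0: k=[0 0 0 103 0]
t=1: x=[0.0000 0.0000 5.1500 92.7000 5.1500] k=[0 0 1 93 8]
t=2: x=[0.0000 0.0500 5.5500 84.1500 12.2500] k=[0 1 5 81 10]
t=3: x=[0.0500 1.1500 8.6000 73.6500 13.5500] k=[0 0 4 76 17]
t=4: x=[0.0000 0.2000 7.4000 69.4500 19.9500] k=[0 0 3 71 20]
t=5: x=[0.0000 0.1500 6.2500 65.0500 22.5500] k=[0 4 9 67 21]
t=6: x=[0.2000 4.0500 11.6500 61.8000 23.3000] k=[0 8 15 67 19]
t=7: x=[0.4000 7.9500 17.2500 62.0000 21.4000] k=[0 11 16 63 21]
t=8: x=[0.5500 10.7000 18.1000 58.5500 23.1000] k=[0 15 18 63 23]
t=9: x=[0.7500 14.4000 20.1000 58.7500 25.0000] k=[2 17 22 54 21]
t=10: x=[2.7500 16.5000 23.3500 50.7500 22.6500] k=[0 14 22 49 27]
t=11: x=[0.7000 13.7000 22.9500 46.5500 28.1000] k=[4 16 22 42 33]
t=12: x=[4.6000 15.7000 22.7000 40.5500 33.4500] k=[5 20 21 40 36]
t=13: x=[5.7500 19.3000 21.9000 38.8500 36.2000] k=[1 16 17 40 37]
t=14: x=[1.7500 15.3000 18.1000 38.7000 37.1500] k=[3 18 22 41 38]
t=15: x=[3.7500 17.4500 22.7500 39.9000 38.1500] k=[7 17 21 39 36]
t=16: x=[7.5000 16.7000 21.7000 37.9500 36.1500] k=[10 15 26 41 36]
t=17: x=[10.2500 15.3000 26.2000 40.0000 36.2500] k=[7 14 24 37 33]

[0.0680, 0.1359, 0.2330, 0.3592, 0.3204]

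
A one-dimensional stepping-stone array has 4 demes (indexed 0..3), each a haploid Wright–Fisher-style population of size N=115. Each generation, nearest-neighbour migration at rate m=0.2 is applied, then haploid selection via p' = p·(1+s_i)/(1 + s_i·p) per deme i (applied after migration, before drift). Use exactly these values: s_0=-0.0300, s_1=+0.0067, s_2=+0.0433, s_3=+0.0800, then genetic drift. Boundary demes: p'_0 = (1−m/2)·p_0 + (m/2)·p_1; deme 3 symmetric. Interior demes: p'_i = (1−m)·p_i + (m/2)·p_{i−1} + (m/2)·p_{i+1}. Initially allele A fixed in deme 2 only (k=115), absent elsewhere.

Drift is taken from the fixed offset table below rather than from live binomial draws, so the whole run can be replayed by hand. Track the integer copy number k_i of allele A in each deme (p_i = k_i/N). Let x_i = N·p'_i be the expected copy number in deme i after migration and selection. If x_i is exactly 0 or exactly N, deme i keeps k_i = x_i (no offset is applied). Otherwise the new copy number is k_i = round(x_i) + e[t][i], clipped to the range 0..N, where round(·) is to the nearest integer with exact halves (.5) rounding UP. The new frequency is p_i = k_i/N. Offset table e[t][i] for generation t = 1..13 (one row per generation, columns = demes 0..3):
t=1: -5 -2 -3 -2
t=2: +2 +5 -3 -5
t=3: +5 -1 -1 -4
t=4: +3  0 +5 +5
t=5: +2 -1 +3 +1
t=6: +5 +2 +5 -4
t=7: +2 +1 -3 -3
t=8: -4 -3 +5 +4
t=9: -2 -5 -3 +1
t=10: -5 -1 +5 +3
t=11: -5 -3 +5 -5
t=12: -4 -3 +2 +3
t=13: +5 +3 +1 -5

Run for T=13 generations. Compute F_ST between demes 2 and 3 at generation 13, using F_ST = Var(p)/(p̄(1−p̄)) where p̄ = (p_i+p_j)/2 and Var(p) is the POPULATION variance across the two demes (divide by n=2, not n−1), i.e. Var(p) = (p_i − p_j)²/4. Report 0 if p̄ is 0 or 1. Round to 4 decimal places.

0.0007

t=0: k=[0 0 115 0]
t=1: x=[0.0000 11.5693 92.7700 12.3214] k=[0 10 90 10]
t=2: x=[0.9703 17.0970 75.1114 19.1996] k=[3 22 72 14]
t=3: x=[4.7591 25.2313 62.4118 21.0935] k=[10 24 61 17]
t=4: x=[11.0910 26.4357 54.1128 22.7730] k=[14 26 59 28]
t=5: x=[14.8027 28.2420 53.8118 32.8767] k=[17 27 57 34]
t=6: x=[17.5424 29.1451 52.9087 38.2384] k=[23 31 58 34]
t=7: x=[23.2302 33.0571 54.1128 38.3411] k=[25 34 51 35]
t=8: x=[25.2939 34.9623 48.8874 38.5466] k=[21 32 54 43]
t=9: x=[21.5613 33.2576 51.9045 46.2103] k=[20 28 49 47]
t=10: x=[20.2861 29.4460 47.8802 49.3554] k=[15 28 53 52]
t=11: x=[15.8785 29.3457 51.6031 54.3000] k=[11 26 57 49]
t=12: x=[12.1647 27.7403 54.3133 51.9831] k=[8 25 56 55]
t=13: x=[9.4329 26.5361 54.0125 57.3112] k=[14 30 55 52]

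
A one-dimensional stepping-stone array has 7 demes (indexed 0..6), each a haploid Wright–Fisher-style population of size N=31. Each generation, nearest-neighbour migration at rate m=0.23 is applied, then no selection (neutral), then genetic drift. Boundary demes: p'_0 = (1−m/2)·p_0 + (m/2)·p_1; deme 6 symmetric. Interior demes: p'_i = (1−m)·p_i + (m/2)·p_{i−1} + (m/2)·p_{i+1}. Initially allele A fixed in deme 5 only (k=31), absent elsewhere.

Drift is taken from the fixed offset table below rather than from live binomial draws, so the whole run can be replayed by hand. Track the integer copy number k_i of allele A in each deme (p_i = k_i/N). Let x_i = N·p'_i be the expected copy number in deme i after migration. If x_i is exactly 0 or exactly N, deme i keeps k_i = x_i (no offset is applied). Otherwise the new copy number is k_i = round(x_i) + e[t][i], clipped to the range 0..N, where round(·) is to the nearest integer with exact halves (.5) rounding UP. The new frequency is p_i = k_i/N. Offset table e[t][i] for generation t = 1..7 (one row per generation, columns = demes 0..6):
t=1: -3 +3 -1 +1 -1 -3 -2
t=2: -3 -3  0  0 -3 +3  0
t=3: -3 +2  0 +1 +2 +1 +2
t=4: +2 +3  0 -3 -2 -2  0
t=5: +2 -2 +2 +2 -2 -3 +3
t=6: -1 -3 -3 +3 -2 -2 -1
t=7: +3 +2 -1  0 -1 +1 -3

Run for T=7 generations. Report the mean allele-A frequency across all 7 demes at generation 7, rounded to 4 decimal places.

t=0: k=[0 0 0 0 0 31 0]
t=1: x=[0.0000 0.0000 0.0000 0.0000 3.5650 23.8700 3.5650] k=[0 0 0 0 3 21 2]
t=2: x=[0.0000 0.0000 0.0000 0.3450 4.7250 16.7450 4.1850] k=[0 0 0 0 2 20 4]
t=3: x=[0.0000 0.0000 0.0000 0.2300 3.8400 16.0900 5.8400] k=[0 0 0 1 6 17 8]
t=4: x=[0.0000 0.0000 0.1150 1.4600 6.6900 14.7000 9.0350] k=[0 0 0 0 5 13 9]
t=5: x=[0.0000 0.0000 0.0000 0.5750 5.3450 11.6200 9.4600] k=[0 0 0 3 3 9 12]
t=6: x=[0.0000 0.0000 0.3450 2.6550 3.6900 8.6550 11.6550] k=[0 0 0 6 2 7 11]
t=7: x=[0.0000 0.0000 0.6900 4.8500 3.0350 6.8850 10.5400] k=[0 0 0 5 2 8 8]

0.1060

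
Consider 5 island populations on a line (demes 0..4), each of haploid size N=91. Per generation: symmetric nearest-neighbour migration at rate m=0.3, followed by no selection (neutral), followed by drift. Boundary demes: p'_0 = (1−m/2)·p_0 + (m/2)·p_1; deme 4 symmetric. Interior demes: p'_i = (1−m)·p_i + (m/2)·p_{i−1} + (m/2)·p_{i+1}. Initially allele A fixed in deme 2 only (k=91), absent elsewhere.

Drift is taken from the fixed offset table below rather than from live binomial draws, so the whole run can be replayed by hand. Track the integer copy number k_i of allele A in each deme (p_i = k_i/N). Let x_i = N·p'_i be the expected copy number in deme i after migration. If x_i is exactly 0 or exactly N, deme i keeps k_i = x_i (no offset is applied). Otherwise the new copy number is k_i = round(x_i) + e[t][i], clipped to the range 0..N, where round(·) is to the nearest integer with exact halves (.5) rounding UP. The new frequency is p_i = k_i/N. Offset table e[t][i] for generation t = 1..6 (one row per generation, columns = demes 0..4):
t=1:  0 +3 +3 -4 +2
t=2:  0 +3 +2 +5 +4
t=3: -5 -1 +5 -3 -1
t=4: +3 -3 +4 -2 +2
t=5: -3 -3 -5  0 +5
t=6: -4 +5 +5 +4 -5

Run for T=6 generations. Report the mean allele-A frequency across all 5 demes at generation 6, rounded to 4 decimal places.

t=0: k=[0 0 91 0 0]
t=1: x=[0.0000 13.6500 63.7000 13.6500 0.0000] k=[0 17 67 10 0]
t=2: x=[2.5500 21.9500 50.9500 17.0500 1.5000] k=[3 25 53 22 6]
t=3: x=[6.3000 25.9000 44.1500 24.2500 8.4000] k=[1 25 49 21 7]
t=4: x=[4.6000 25.0000 41.2000 23.1000 9.1000] k=[8 22 45 21 11]
t=5: x=[10.1000 23.3500 37.9500 23.1000 12.5000] k=[7 20 33 23 18]
t=6: x=[8.9500 20.0000 29.5500 23.7500 18.7500] k=[5 25 35 28 14]

0.2352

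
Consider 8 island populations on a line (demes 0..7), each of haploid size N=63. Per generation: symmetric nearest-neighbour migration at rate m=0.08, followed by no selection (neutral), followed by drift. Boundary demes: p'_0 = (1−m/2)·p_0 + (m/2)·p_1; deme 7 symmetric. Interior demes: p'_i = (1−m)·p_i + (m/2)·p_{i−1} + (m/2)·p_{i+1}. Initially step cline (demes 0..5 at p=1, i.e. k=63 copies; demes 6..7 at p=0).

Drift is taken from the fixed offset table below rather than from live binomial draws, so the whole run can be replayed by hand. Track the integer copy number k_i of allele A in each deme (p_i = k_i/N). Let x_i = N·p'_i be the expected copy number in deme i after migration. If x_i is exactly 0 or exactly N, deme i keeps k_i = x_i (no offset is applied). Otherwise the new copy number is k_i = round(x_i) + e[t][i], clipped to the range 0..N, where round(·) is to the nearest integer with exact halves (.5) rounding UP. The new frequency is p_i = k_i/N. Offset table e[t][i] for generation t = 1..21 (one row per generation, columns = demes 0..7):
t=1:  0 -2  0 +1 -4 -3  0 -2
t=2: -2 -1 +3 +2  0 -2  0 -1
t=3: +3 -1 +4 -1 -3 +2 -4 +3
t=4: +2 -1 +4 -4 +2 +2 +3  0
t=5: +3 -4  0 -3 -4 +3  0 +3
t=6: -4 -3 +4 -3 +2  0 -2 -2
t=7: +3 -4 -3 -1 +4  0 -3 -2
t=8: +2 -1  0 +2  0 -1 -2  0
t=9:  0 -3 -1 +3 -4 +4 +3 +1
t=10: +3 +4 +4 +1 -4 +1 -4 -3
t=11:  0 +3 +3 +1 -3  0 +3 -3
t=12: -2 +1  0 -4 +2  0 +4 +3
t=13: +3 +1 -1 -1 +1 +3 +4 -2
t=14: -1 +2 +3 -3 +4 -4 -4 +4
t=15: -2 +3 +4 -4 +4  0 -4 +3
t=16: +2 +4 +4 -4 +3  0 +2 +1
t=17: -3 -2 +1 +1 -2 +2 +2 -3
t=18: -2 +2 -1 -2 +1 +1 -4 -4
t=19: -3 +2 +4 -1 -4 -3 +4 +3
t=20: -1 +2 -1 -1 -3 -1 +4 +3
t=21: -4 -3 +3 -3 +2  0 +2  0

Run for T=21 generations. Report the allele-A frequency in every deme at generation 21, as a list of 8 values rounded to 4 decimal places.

[1.0000, 0.9524, 1.0000, 0.7302, 0.8254, 0.6667, 0.4603, 0.2222]

t=0: k=[63 63 63 63 63 63 0 0]
t=1: x=[63.0000 63.0000 63.0000 63.0000 63.0000 60.4800 2.5200 0.0000] k=[63 63 63 63 63 57 3 0]
t=2: x=[63.0000 63.0000 63.0000 63.0000 62.7600 55.0800 5.0400 0.1200] k=[63 63 63 63 63 53 5 0]
t=3: x=[63.0000 63.0000 63.0000 63.0000 62.6000 51.4800 6.7200 0.2000] k=[63 63 63 63 60 53 3 3]
t=4: x=[63.0000 63.0000 63.0000 62.8800 59.8400 51.2800 5.0000 3.0000] k=[63 63 63 59 62 53 8 3]
t=5: x=[63.0000 63.0000 62.8400 59.2800 61.5200 51.5600 9.6000 3.2000] k=[63 63 63 56 58 55 10 6]
t=6: x=[63.0000 63.0000 62.7200 56.3600 57.8000 53.3200 11.6400 6.1600] k=[63 63 63 53 60 53 10 4]
t=7: x=[63.0000 63.0000 62.6000 53.6800 59.4400 51.5600 11.4800 4.2400] k=[63 63 60 53 63 52 8 2]
t=8: x=[63.0000 62.8800 59.8400 53.6800 62.1600 50.6800 9.5200 2.2400] k=[63 62 60 56 62 50 8 2]
t=9: x=[62.9600 61.9600 59.9200 56.4000 61.2800 48.8000 9.4400 2.2400] k=[63 59 59 59 57 53 12 3]
t=10: x=[62.8400 59.1600 59.0000 58.9200 56.9200 51.5200 13.2800 3.3600] k=[63 63 63 60 53 53 9 0]
t=11: x=[63.0000 63.0000 62.8800 59.8400 53.2800 51.2400 10.4000 0.3600] k=[63 63 63 61 50 51 13 0]
t=12: x=[63.0000 63.0000 62.9200 60.6400 50.4800 49.4400 14.0000 0.5200] k=[63 63 63 57 52 49 18 4]
t=13: x=[63.0000 63.0000 62.7600 57.0400 52.0800 47.8800 18.6800 4.5600] k=[63 63 62 56 53 51 23 3]
t=14: x=[63.0000 62.9600 61.8000 56.1200 53.0400 49.9600 23.3200 3.8000] k=[63 63 63 53 57 46 19 8]
t=15: x=[63.0000 63.0000 62.6000 53.5600 56.4000 45.3600 19.6400 8.4400] k=[63 63 63 50 60 45 16 11]
t=16: x=[63.0000 63.0000 62.4800 50.9200 59.0000 44.4400 16.9600 11.2000] k=[63 63 63 47 62 44 19 12]
t=17: x=[63.0000 63.0000 62.3600 48.2400 60.6800 43.7200 19.7200 12.2800] k=[63 63 63 49 59 46 22 9]
t=18: x=[63.0000 63.0000 62.4400 49.9600 58.0800 45.5600 22.4400 9.5200] k=[63 63 61 48 59 47 18 6]
t=19: x=[63.0000 62.9200 60.5600 48.9600 58.0800 46.3200 18.6800 6.4800] k=[63 63 63 48 54 43 23 9]
t=20: x=[63.0000 63.0000 62.4000 48.8400 53.3200 42.6400 23.2400 9.5600] k=[63 63 61 48 50 42 27 13]
t=21: x=[63.0000 62.9200 60.5600 48.6000 49.6000 41.7200 27.0400 13.5600] k=[63 60 63 46 52 42 29 14]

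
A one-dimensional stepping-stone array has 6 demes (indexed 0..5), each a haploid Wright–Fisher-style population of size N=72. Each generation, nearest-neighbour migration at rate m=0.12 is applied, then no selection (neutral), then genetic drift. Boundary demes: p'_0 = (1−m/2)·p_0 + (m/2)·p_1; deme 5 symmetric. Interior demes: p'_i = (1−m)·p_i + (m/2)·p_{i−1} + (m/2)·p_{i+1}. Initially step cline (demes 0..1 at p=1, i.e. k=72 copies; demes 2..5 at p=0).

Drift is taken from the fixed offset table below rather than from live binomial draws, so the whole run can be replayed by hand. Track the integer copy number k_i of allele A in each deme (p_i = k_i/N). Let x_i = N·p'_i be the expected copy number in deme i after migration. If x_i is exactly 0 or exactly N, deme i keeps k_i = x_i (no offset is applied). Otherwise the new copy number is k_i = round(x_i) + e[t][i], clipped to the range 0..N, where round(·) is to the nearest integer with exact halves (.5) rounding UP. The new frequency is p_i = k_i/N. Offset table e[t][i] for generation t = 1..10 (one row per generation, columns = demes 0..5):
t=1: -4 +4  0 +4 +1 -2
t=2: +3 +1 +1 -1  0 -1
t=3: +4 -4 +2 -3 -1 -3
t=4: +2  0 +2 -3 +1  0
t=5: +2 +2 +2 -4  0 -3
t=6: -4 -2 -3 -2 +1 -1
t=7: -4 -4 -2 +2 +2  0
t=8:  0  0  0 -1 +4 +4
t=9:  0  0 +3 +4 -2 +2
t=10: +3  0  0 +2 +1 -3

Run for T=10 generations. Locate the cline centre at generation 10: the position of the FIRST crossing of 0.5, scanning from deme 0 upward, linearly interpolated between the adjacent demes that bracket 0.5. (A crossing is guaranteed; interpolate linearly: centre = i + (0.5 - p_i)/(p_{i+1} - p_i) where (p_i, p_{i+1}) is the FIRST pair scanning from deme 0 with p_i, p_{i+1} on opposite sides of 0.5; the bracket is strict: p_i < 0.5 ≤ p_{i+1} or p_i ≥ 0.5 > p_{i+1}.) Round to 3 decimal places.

t=0: k=[72 72 0 0 0 0]
t=1: x=[72.0000 67.6800 4.3200 0.0000 0.0000 0.0000] k=[72 72 4 0 0 0]
t=2: x=[72.0000 67.9200 7.8400 0.2400 0.0000 0.0000] k=[72 69 9 0 0 0]
t=3: x=[71.8200 65.5800 12.0600 0.5400 0.0000 0.0000] k=[72 62 14 0 0 0]
t=4: x=[71.4000 59.7200 16.0400 0.8400 0.0000 0.0000] k=[72 60 18 0 0 0]
t=5: x=[71.2800 58.2000 19.4400 1.0800 0.0000 0.0000] k=[72 60 21 0 0 0]
t=6: x=[71.2800 58.3800 22.0800 1.2600 0.0000 0.0000] k=[67 56 19 0 0 0]
t=7: x=[66.3400 54.4400 20.0800 1.1400 0.0000 0.0000] k=[62 50 18 3 0 0]
t=8: x=[61.2800 48.8000 19.0200 3.7200 0.1800 0.0000] k=[61 49 19 3 4 0]
t=9: x=[60.2800 47.9200 19.8400 4.0200 3.7000 0.2400] k=[60 48 23 8 2 2]
t=10: x=[59.2800 47.2200 23.6000 8.5400 2.3600 2.0000] k=[62 47 24 11 3 0]

1.478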